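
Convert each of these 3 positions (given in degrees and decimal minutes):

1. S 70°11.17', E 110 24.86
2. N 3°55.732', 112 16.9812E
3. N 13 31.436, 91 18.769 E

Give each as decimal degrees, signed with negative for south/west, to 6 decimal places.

Point 1:
  Lat: 70 + 11.17/60 = 70.1861667
  S → negative
  Lon: 24.86′ = 0.414333°; total 110.4143333
  E ⇒ keep positive
Point 2:
  φ: 3 + 55.732/60 = 3.9288667
  N → positive
  λ: 112 + 16.9812/60 = 112.2830200
  E → positive
Point 3:
  Latitude: 31.436′ = 0.523933°; total 13.5239333
  N → positive
  λ: 18.769′ = 0.312817°; total 91.3128167
  E → positive

1. -70.186167, 110.414333
2. 3.928867, 112.283020
3. 13.523933, 91.312817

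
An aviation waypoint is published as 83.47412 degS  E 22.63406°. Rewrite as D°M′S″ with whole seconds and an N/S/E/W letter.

83°28′27″ S, 22°38′3″ E

Lat: whole degrees 83; 28.44720′ → 28′ and 26.83″
λ: 0.634060° → 38.04360′; 0.04360 × 60 = 2.62″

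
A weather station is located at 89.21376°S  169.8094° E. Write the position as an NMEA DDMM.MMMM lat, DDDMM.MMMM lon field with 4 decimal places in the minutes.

8912.8256,S / 16948.5640,E

φ: fractional part 0.213760 → 12.825600 minutes
λ: 169° + 0.809400 × 60 = 169° 48.564000′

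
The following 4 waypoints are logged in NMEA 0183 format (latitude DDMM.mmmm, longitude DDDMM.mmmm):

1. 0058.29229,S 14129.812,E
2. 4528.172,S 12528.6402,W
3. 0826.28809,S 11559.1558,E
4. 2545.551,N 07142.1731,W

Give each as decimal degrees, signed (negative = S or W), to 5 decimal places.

1. -0.97154, 141.49687
2. -45.46953, -125.47734
3. -8.43813, 115.98593
4. 25.75918, -71.70289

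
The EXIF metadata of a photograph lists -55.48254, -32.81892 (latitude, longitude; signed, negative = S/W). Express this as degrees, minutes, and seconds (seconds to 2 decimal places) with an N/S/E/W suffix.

Latitude is negative → S; |value| = 55.482540
φ: whole degrees 55; 28.95240′ → 28′ and 57.1440″
Longitude is negative → W; |value| = 32.818920
Longitude: whole degrees 32; 49.13520′ → 49′ and 8.1120″

55°28′57.14″ S, 32°49′8.11″ W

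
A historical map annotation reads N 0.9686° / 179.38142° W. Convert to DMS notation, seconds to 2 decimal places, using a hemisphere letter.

0°58′6.96″ N, 179°22′53.11″ W

Lat: whole degrees 0; 58.11600′ → 58′ and 6.9600″
Longitude: 0.381420° → 22.88520′; 0.88520 × 60 = 53.1120″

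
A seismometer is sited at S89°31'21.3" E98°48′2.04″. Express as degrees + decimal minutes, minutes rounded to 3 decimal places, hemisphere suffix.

89° 31.355′ S, 98° 48.034′ E

Latitude: seconds/60 = 0.35500; minutes = 31 + 0.35500 = 31.35500
Lon: 48 + 2.04/60 = 48.03400′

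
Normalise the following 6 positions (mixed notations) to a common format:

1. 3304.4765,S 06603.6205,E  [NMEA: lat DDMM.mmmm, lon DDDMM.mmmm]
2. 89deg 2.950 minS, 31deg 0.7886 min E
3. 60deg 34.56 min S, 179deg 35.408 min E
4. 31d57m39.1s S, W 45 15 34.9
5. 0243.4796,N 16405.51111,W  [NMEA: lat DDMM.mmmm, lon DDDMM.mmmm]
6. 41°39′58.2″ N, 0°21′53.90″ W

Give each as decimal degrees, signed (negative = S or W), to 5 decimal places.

1. -33.07461, 66.06034
2. -89.04917, 31.01314
3. -60.57600, 179.59013
4. -31.96086, -45.25969
5. 2.72466, -164.09185
6. 41.66617, -0.36497

Point 1:
  Latitude: split at 2 digits → 33° and 4.4765′; 33 + 4.4765/60 = 33.074608
  hemisphere S, so the sign is −
  λ: degrees = first 3 digits = 66, minutes = 3.6205; 66 + 3.6205/60 = 66.060342
  E ⇒ keep positive
Point 2:
  Lat: 89 + 2.95/60 = 89.049167
  S → negative
  Longitude: 0.7886′ = 0.013143°; total 31.013143
  E → positive
Point 3:
  Lat: 34.56′ = 0.576000°; total 60.576000
  S ⇒ negate
  λ: 179 + 35.408/60 = 179.590133
  E ⇒ keep positive
Point 4:
  Lat: 31 + 57/60 + 39.1/3600 = 31.960861
  hemisphere S, so the sign is −
  λ: 45 + 15/60 + 34.9/3600 = 45.259694
  W → negative
Point 5:
  Lat: split at 2 digits → 02° and 43.4796′; 2 + 43.4796/60 = 2.724660
  N ⇒ keep positive
  Longitude: degrees = first 3 digits = 164, minutes = 5.51111; 164 + 5.51111/60 = 164.091852
  W → negative
Point 6:
  Lat: 41 + 39/60 + 58.2/3600 = 41.666167
  N → positive
  λ: 0 + 21/60 + 53.9/3600 = 0.364972
  hemisphere W, so the sign is −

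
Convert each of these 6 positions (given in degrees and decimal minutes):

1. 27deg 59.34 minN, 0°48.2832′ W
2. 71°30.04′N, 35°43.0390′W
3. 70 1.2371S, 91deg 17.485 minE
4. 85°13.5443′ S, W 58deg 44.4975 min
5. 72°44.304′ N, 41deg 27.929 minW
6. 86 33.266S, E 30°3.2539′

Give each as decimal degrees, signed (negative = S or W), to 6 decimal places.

Point 1:
  Latitude: 59.34′ = 0.989000°; total 27.9890000
  N ⇒ keep positive
  λ: 48.2832′ = 0.804720°; total 0.8047200
  W ⇒ negate
Point 2:
  Lat: 71 + 30.04/60 = 71.5006667
  N → positive
  λ: 43.039′ = 0.717317°; total 35.7173167
  W → negative
Point 3:
  φ: 1.2371′ = 0.020618°; total 70.0206183
  hemisphere S, so the sign is −
  λ: 91 + 17.485/60 = 91.2914167
  E → positive
Point 4:
  Latitude: 85 + 13.5443/60 = 85.2257383
  S ⇒ negate
  λ: 44.4975′ = 0.741625°; total 58.7416250
  hemisphere W, so the sign is −
Point 5:
  φ: 72 + 44.304/60 = 72.7384000
  N ⇒ keep positive
  Lon: 41 + 27.929/60 = 41.4654833
  W → negative
Point 6:
  φ: 33.266′ = 0.554433°; total 86.5544333
  S → negative
  λ: 3.2539′ = 0.054232°; total 30.0542317
  E → positive

1. 27.989000, -0.804720
2. 71.500667, -35.717317
3. -70.020618, 91.291417
4. -85.225738, -58.741625
5. 72.738400, -41.465483
6. -86.554433, 30.054232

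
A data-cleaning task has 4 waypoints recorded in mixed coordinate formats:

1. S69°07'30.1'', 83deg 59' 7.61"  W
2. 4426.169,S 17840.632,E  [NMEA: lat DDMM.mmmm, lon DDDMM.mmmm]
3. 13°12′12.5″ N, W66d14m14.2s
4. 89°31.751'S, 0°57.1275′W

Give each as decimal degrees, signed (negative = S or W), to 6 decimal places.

Point 1:
  Latitude: 7′ + 30.1″ = 7.50167′; 69 + 7.50167/60 = 69.1250278
  S → negative
  Longitude: 59′ + 7.61″ = 59.12683′; 83 + 59.12683/60 = 83.9854472
  hemisphere W, so the sign is −
Point 2:
  Lat: degrees = first 2 digits = 44, minutes = 26.169; 44 + 26.169/60 = 44.4361500
  S ⇒ negate
  λ: degrees = first 3 digits = 178, minutes = 40.632; 178 + 40.632/60 = 178.6772000
  E → positive
Point 3:
  Lat: 12′ + 12.5″ = 12.20833′; 13 + 12.20833/60 = 13.2034722
  N → positive
  Lon: 66 + 14/60 + 14.2/3600 = 66.2372778
  W → negative
Point 4:
  φ: 89 + 31.751/60 = 89.5291833
  S ⇒ negate
  Lon: 57.1275′ = 0.952125°; total 0.9521250
  hemisphere W, so the sign is −

1. -69.125028, -83.985447
2. -44.436150, 178.677200
3. 13.203472, -66.237278
4. -89.529183, -0.952125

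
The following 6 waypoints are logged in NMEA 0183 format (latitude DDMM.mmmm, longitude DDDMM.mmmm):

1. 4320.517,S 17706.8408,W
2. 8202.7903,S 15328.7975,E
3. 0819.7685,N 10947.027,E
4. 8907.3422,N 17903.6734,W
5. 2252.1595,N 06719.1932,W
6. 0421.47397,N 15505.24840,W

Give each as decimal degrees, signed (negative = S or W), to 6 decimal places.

Point 1:
  Lat: split at 2 digits → 43° and 20.517′; 43 + 20.517/60 = 43.3419500
  S → negative
  Lon: degrees = first 3 digits = 177, minutes = 6.8408; 177 + 6.8408/60 = 177.1140133
  W ⇒ negate
Point 2:
  Latitude: split at 2 digits → 82° and 2.7903′; 82 + 2.7903/60 = 82.0465050
  hemisphere S, so the sign is −
  λ: split at 3 digits → 153° and 28.7975′; 153 + 28.7975/60 = 153.4799583
  E → positive
Point 3:
  Latitude: split at 2 digits → 08° and 19.7685′; 8 + 19.7685/60 = 8.3294750
  N → positive
  λ: split at 3 digits → 109° and 47.027′; 109 + 47.027/60 = 109.7837833
  E → positive
Point 4:
  φ: split at 2 digits → 89° and 7.3422′; 89 + 7.3422/60 = 89.1223700
  N → positive
  Longitude: split at 3 digits → 179° and 3.6734′; 179 + 3.6734/60 = 179.0612233
  W ⇒ negate
Point 5:
  Lat: split at 2 digits → 22° and 52.1595′; 22 + 52.1595/60 = 22.8693250
  N ⇒ keep positive
  λ: split at 3 digits → 067° and 19.1932′; 67 + 19.1932/60 = 67.3198867
  W → negative
Point 6:
  φ: split at 2 digits → 04° and 21.47397′; 4 + 21.47397/60 = 4.3578995
  N → positive
  Longitude: degrees = first 3 digits = 155, minutes = 5.2484; 155 + 5.2484/60 = 155.0874733
  W ⇒ negate

1. -43.341950, -177.114013
2. -82.046505, 153.479958
3. 8.329475, 109.783783
4. 89.122370, -179.061223
5. 22.869325, -67.319887
6. 4.357900, -155.087473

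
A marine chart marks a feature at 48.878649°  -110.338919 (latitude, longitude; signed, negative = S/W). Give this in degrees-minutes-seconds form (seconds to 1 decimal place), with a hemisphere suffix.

48°52′43.1″ N, 110°20′20.1″ W

φ: whole degrees 48; 52.71894′ → 52′ and 43.136″
Longitude is negative → W; |value| = 110.338919
Longitude: 0.338919° → 20.33514′; 0.33514 × 60 = 20.108″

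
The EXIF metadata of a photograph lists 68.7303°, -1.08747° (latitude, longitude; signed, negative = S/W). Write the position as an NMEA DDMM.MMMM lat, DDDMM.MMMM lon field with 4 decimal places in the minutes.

φ: minutes = (68.730300 − 68) × 60 = 43.818000
Longitude is negative → W; |value| = 1.087470
Lon: fractional part 0.087470 → 5.248200 minutes

6843.8180,N / 00105.2482,W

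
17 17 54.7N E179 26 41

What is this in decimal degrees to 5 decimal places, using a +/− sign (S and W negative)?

17.29853, 179.44472

Lat: 17′ + 54.7″ = 17.91167′; 17 + 17.91167/60 = 17.298528
N → positive
Lon: 179 + 26/60 + 41/3600 = 179.444722
E → positive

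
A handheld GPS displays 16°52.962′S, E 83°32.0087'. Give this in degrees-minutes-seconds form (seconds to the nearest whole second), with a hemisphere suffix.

Latitude: fractional minutes 0.96200 × 60 = 57.72″
λ: fractional minutes 0.00870 × 60 = 0.52″

16°52′58″ S, 83°32′1″ E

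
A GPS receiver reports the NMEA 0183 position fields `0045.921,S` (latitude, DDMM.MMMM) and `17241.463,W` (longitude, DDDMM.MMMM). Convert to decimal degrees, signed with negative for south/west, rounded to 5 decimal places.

-0.76535, -172.69105

Latitude: split at 2 digits → 00° and 45.921′; 0 + 45.921/60 = 0.765350
hemisphere S, so the sign is −
Longitude: degrees = first 3 digits = 172, minutes = 41.463; 172 + 41.463/60 = 172.691050
hemisphere W, so the sign is −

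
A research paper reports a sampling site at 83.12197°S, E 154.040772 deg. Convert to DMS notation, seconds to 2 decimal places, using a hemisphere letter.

83°07′19.09″ S, 154°02′26.78″ E

φ: whole degrees 83; 7.31820′ → 7′ and 19.0920″
Lon: whole degrees 154; 2.44632′ → 2′ and 26.7792″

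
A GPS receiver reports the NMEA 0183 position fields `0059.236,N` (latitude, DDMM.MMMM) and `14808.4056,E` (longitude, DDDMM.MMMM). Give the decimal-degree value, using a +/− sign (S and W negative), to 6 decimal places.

0.987267, 148.140093

φ: split at 2 digits → 00° and 59.236′; 0 + 59.236/60 = 0.9872667
N → positive
λ: degrees = first 3 digits = 148, minutes = 8.4056; 148 + 8.4056/60 = 148.1400933
E → positive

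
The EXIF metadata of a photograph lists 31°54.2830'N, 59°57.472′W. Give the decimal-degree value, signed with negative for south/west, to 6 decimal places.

31.904717, -59.957867

Lat: 31 + 54.283/60 = 31.9047167
N ⇒ keep positive
Longitude: 57.472′ = 0.957867°; total 59.9578667
W ⇒ negate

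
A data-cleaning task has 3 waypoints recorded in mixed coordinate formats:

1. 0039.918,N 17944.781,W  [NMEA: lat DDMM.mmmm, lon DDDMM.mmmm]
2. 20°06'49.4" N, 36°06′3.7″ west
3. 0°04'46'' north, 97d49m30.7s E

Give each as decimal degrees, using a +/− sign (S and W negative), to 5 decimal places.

1. 0.66530, -179.74635
2. 20.11372, -36.10103
3. 0.07944, 97.82519

Point 1:
  Latitude: split at 2 digits → 00° and 39.918′; 0 + 39.918/60 = 0.665300
  N → positive
  Lon: split at 3 digits → 179° and 44.781′; 179 + 44.781/60 = 179.746350
  W → negative
Point 2:
  φ: 20 + 6/60 + 49.4/3600 = 20.113722
  N → positive
  Lon: 36° + 6/60 + 3.7/3600 = 36 + 0.100000 + 0.001028 = 36.101028
  hemisphere W, so the sign is −
Point 3:
  Latitude: 0° + 4/60 + 46/3600 = 0 + 0.066667 + 0.012778 = 0.079444
  N ⇒ keep positive
  Longitude: 97° + 49/60 + 30.7/3600 = 97 + 0.816667 + 0.008528 = 97.825194
  E ⇒ keep positive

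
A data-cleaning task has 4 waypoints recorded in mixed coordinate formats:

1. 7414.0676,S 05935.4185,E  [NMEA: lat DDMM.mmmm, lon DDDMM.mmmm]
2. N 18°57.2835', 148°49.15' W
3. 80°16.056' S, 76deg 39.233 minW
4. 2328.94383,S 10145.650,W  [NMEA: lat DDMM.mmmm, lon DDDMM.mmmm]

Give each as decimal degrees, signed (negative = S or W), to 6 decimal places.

1. -74.234460, 59.590308
2. 18.954725, -148.819167
3. -80.267600, -76.653883
4. -23.482397, -101.760833

Point 1:
  φ: degrees = first 2 digits = 74, minutes = 14.0676; 74 + 14.0676/60 = 74.2344600
  hemisphere S, so the sign is −
  Longitude: degrees = first 3 digits = 59, minutes = 35.4185; 59 + 35.4185/60 = 59.5903083
  E ⇒ keep positive
Point 2:
  Latitude: 18 + 57.2835/60 = 18.9547250
  N → positive
  Lon: 49.15′ = 0.819167°; total 148.8191667
  W ⇒ negate
Point 3:
  φ: 80 + 16.056/60 = 80.2676000
  S ⇒ negate
  λ: 76 + 39.233/60 = 76.6538833
  W → negative
Point 4:
  Lat: split at 2 digits → 23° and 28.94383′; 23 + 28.94383/60 = 23.4823972
  hemisphere S, so the sign is −
  Lon: degrees = first 3 digits = 101, minutes = 45.65; 101 + 45.65/60 = 101.7608333
  hemisphere W, so the sign is −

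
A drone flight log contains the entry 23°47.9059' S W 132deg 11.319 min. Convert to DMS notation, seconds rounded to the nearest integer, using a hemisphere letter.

23°47′54″ S, 132°11′19″ W

φ: fractional minutes 0.90590 × 60 = 54.35″
Lon: fractional minutes 0.31900 × 60 = 19.14″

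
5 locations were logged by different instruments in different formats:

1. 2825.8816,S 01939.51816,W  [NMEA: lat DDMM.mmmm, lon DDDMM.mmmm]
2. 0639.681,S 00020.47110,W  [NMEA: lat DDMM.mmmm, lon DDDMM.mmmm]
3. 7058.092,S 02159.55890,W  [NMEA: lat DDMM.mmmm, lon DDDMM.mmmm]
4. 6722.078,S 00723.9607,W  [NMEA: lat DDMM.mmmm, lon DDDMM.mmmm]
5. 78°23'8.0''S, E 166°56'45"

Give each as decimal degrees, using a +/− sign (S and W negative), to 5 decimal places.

1. -28.43136, -19.65864
2. -6.66135, -0.34119
3. -70.96820, -21.99265
4. -67.36797, -7.39935
5. -78.38556, 166.94583

Point 1:
  φ: degrees = first 2 digits = 28, minutes = 25.8816; 28 + 25.8816/60 = 28.431360
  S ⇒ negate
  Lon: degrees = first 3 digits = 19, minutes = 39.51816; 19 + 39.51816/60 = 19.658636
  W ⇒ negate
Point 2:
  Latitude: split at 2 digits → 06° and 39.681′; 6 + 39.681/60 = 6.661350
  S → negative
  Lon: split at 3 digits → 000° and 20.4711′; 0 + 20.4711/60 = 0.341185
  hemisphere W, so the sign is −
Point 3:
  Lat: split at 2 digits → 70° and 58.092′; 70 + 58.092/60 = 70.968200
  S → negative
  Lon: degrees = first 3 digits = 21, minutes = 59.5589; 21 + 59.5589/60 = 21.992648
  W → negative
Point 4:
  Latitude: degrees = first 2 digits = 67, minutes = 22.078; 67 + 22.078/60 = 67.367967
  S → negative
  Longitude: degrees = first 3 digits = 7, minutes = 23.9607; 7 + 23.9607/60 = 7.399345
  hemisphere W, so the sign is −
Point 5:
  Latitude: 23′ + 8″ = 23.13333′; 78 + 23.13333/60 = 78.385556
  S ⇒ negate
  Lon: 166° + 56/60 + 45/3600 = 166 + 0.933333 + 0.012500 = 166.945833
  E ⇒ keep positive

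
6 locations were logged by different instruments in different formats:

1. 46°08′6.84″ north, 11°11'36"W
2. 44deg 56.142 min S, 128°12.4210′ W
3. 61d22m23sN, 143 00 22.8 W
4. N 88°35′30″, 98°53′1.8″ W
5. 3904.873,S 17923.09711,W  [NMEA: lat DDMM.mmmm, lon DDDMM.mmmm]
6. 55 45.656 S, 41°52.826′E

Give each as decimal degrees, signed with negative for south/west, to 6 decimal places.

Point 1:
  Lat: 8′ + 6.84″ = 8.11400′; 46 + 8.11400/60 = 46.1352333
  N → positive
  Lon: 11° + 11/60 + 36/3600 = 11 + 0.183333 + 0.010000 = 11.1933333
  hemisphere W, so the sign is −
Point 2:
  Latitude: 44 + 56.142/60 = 44.9357000
  hemisphere S, so the sign is −
  λ: 12.421′ = 0.207017°; total 128.2070167
  W → negative
Point 3:
  φ: 22′ + 23″ = 22.38333′; 61 + 22.38333/60 = 61.3730556
  N → positive
  λ: 143 + 0/60 + 22.8/3600 = 143.0063333
  hemisphere W, so the sign is −
Point 4:
  φ: 88° + 35/60 + 30/3600 = 88 + 0.583333 + 0.008333 = 88.5916667
  N ⇒ keep positive
  λ: 98 + 53/60 + 1.8/3600 = 98.8838333
  hemisphere W, so the sign is −
Point 5:
  φ: degrees = first 2 digits = 39, minutes = 4.873; 39 + 4.873/60 = 39.0812167
  S ⇒ negate
  Lon: split at 3 digits → 179° and 23.09711′; 179 + 23.09711/60 = 179.3849518
  W → negative
Point 6:
  Latitude: 55 + 45.656/60 = 55.7609333
  S → negative
  Lon: 41 + 52.826/60 = 41.8804333
  E ⇒ keep positive

1. 46.135233, -11.193333
2. -44.935700, -128.207017
3. 61.373056, -143.006333
4. 88.591667, -98.883833
5. -39.081217, -179.384952
6. -55.760933, 41.880433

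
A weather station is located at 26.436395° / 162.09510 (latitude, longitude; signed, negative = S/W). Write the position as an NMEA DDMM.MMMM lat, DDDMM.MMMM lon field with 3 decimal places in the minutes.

Lat: fractional part 0.436395 → 26.18370 minutes
λ: fractional part 0.095100 → 5.70600 minutes

2626.184,N / 16205.706,E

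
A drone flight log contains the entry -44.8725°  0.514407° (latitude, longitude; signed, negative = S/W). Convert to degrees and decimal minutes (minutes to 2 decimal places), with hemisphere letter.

Latitude is negative → S; |value| = 44.872500
Latitude: fractional part 0.872500 → 52.3500 minutes
Lon: 0° + 0.514407 × 60 = 0° 30.8644′

44° 52.35′ S, 0° 30.86′ E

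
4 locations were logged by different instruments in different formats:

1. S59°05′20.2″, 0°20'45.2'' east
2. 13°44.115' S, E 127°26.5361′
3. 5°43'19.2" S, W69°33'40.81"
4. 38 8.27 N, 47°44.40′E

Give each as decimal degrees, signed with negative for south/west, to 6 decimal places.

Point 1:
  φ: 5′ + 20.2″ = 5.33667′; 59 + 5.33667/60 = 59.0889444
  S → negative
  λ: 20′ + 45.2″ = 20.75333′; 0 + 20.75333/60 = 0.3458889
  E → positive
Point 2:
  φ: 44.115′ = 0.735250°; total 13.7352500
  S ⇒ negate
  Longitude: 26.5361′ = 0.442268°; total 127.4422683
  E ⇒ keep positive
Point 3:
  Lat: 5° + 43/60 + 19.2/3600 = 5 + 0.716667 + 0.005333 = 5.7220000
  S → negative
  Longitude: 69 + 33/60 + 40.81/3600 = 69.5613361
  W ⇒ negate
Point 4:
  φ: 38 + 8.27/60 = 38.1378333
  N → positive
  λ: 44.4′ = 0.740000°; total 47.7400000
  E → positive

1. -59.088944, 0.345889
2. -13.735250, 127.442268
3. -5.722000, -69.561336
4. 38.137833, 47.740000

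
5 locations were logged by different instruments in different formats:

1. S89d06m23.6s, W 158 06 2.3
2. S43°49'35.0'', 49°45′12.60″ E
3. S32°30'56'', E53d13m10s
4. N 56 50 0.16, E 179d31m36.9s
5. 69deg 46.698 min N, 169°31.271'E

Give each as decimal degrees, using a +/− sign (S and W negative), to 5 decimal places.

1. -89.10656, -158.10064
2. -43.82639, 49.75350
3. -32.51556, 53.21944
4. 56.83338, 179.52692
5. 69.77830, 169.52118

Point 1:
  Lat: 6′ + 23.6″ = 6.39333′; 89 + 6.39333/60 = 89.106556
  S ⇒ negate
  λ: 158 + 6/60 + 2.3/3600 = 158.100639
  W ⇒ negate
Point 2:
  φ: 43 + 49/60 + 35/3600 = 43.826389
  hemisphere S, so the sign is −
  λ: 49 + 45/60 + 12.6/3600 = 49.753500
  E → positive
Point 3:
  φ: 32 + 30/60 + 56/3600 = 32.515556
  S → negative
  Lon: 53° + 13/60 + 10/3600 = 53 + 0.216667 + 0.002778 = 53.219444
  E → positive
Point 4:
  Latitude: 50′ + 0.16″ = 50.00267′; 56 + 50.00267/60 = 56.833378
  N ⇒ keep positive
  Lon: 31′ + 36.9″ = 31.61500′; 179 + 31.61500/60 = 179.526917
  E → positive
Point 5:
  φ: 69 + 46.698/60 = 69.778300
  N ⇒ keep positive
  λ: 169 + 31.271/60 = 169.521183
  E → positive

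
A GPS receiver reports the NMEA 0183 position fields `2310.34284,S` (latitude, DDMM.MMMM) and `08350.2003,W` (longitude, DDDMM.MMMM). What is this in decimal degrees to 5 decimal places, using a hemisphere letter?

23.17238° S, 83.83667° W

φ: degrees = first 2 digits = 23, minutes = 10.34284; 23 + 10.34284/60 = 23.172381
λ: split at 3 digits → 083° and 50.2003′; 83 + 50.2003/60 = 83.836672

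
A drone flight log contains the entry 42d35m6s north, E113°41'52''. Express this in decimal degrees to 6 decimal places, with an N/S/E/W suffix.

Lat: 35′ + 6″ = 35.10000′; 42 + 35.10000/60 = 42.5850000
Lon: 41′ + 52″ = 41.86667′; 113 + 41.86667/60 = 113.6977778

42.585000° N, 113.697778° E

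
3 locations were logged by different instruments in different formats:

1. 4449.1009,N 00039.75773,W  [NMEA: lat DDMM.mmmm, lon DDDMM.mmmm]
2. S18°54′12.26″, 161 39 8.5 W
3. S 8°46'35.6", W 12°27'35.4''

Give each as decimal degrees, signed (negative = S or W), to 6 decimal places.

1. 44.818348, -0.662629
2. -18.903406, -161.652361
3. -8.776556, -12.459833

Point 1:
  Latitude: degrees = first 2 digits = 44, minutes = 49.1009; 44 + 49.1009/60 = 44.8183483
  N ⇒ keep positive
  Longitude: degrees = first 3 digits = 0, minutes = 39.75773; 0 + 39.75773/60 = 0.6626288
  W ⇒ negate
Point 2:
  Lat: 18° + 54/60 + 12.26/3600 = 18 + 0.900000 + 0.003406 = 18.9034056
  hemisphere S, so the sign is −
  Longitude: 39′ + 8.5″ = 39.14167′; 161 + 39.14167/60 = 161.6523611
  hemisphere W, so the sign is −
Point 3:
  Lat: 46′ + 35.6″ = 46.59333′; 8 + 46.59333/60 = 8.7765556
  S ⇒ negate
  λ: 27′ + 35.4″ = 27.59000′; 12 + 27.59000/60 = 12.4598333
  W → negative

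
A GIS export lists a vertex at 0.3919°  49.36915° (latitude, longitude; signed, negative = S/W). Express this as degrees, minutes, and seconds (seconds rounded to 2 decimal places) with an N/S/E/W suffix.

φ: whole degrees 0; 23.51400′ → 23′ and 30.8400″
Lon: whole degrees 49; 22.14900′ → 22′ and 8.9400″

0°23′30.84″ N, 49°22′8.94″ E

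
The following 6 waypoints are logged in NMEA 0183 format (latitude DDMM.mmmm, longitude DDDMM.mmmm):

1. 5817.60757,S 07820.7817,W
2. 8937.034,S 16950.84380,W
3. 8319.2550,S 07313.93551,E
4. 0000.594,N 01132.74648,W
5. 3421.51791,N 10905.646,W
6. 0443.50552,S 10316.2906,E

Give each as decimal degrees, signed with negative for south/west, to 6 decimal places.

1. -58.293460, -78.346362
2. -89.617233, -169.847397
3. -83.320917, 73.232259
4. 0.009900, -11.545775
5. 34.358632, -109.094100
6. -4.725092, 103.271510

Point 1:
  Latitude: split at 2 digits → 58° and 17.60757′; 58 + 17.60757/60 = 58.2934595
  hemisphere S, so the sign is −
  λ: degrees = first 3 digits = 78, minutes = 20.7817; 78 + 20.7817/60 = 78.3463617
  W → negative
Point 2:
  φ: split at 2 digits → 89° and 37.034′; 89 + 37.034/60 = 89.6172333
  S → negative
  Longitude: split at 3 digits → 169° and 50.8438′; 169 + 50.8438/60 = 169.8473967
  W ⇒ negate
Point 3:
  φ: split at 2 digits → 83° and 19.255′; 83 + 19.255/60 = 83.3209167
  hemisphere S, so the sign is −
  Longitude: split at 3 digits → 073° and 13.93551′; 73 + 13.93551/60 = 73.2322585
  E → positive
Point 4:
  φ: split at 2 digits → 00° and 0.594′; 0 + 0.594/60 = 0.0099000
  N ⇒ keep positive
  Longitude: split at 3 digits → 011° and 32.74648′; 11 + 32.74648/60 = 11.5457747
  W → negative
Point 5:
  Lat: degrees = first 2 digits = 34, minutes = 21.51791; 34 + 21.51791/60 = 34.3586318
  N ⇒ keep positive
  λ: split at 3 digits → 109° and 5.646′; 109 + 5.646/60 = 109.0941000
  hemisphere W, so the sign is −
Point 6:
  Latitude: degrees = first 2 digits = 4, minutes = 43.50552; 4 + 43.50552/60 = 4.7250920
  S ⇒ negate
  Longitude: degrees = first 3 digits = 103, minutes = 16.2906; 103 + 16.2906/60 = 103.2715100
  E ⇒ keep positive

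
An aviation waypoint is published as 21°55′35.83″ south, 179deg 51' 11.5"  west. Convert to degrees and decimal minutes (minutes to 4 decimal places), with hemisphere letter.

Lat: 55 + 35.83/60 = 55.597167′
Lon: seconds/60 = 0.19167; minutes = 51 + 0.19167 = 51.191667

21° 55.5972′ S, 179° 51.1917′ W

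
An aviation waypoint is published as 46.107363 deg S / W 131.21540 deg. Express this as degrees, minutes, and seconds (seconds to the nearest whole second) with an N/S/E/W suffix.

Lat: 0.107363 × 60 = 6.44178′ → 6′, remainder × 60 = 26.51″
Longitude: whole degrees 131; 12.92400′ → 12′ and 55.44″

46°06′27″ S, 131°12′55″ W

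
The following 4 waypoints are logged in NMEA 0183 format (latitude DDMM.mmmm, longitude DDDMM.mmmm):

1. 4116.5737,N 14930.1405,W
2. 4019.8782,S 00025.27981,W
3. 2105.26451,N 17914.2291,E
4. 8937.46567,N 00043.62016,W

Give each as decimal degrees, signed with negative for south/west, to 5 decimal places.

Point 1:
  φ: degrees = first 2 digits = 41, minutes = 16.5737; 41 + 16.5737/60 = 41.276228
  N → positive
  λ: degrees = first 3 digits = 149, minutes = 30.1405; 149 + 30.1405/60 = 149.502342
  W ⇒ negate
Point 2:
  Lat: degrees = first 2 digits = 40, minutes = 19.8782; 40 + 19.8782/60 = 40.331303
  S → negative
  Lon: degrees = first 3 digits = 0, minutes = 25.27981; 0 + 25.27981/60 = 0.421330
  W ⇒ negate
Point 3:
  Lat: split at 2 digits → 21° and 5.26451′; 21 + 5.26451/60 = 21.087742
  N → positive
  Lon: split at 3 digits → 179° and 14.2291′; 179 + 14.2291/60 = 179.237152
  E ⇒ keep positive
Point 4:
  φ: degrees = first 2 digits = 89, minutes = 37.46567; 89 + 37.46567/60 = 89.624428
  N → positive
  Lon: degrees = first 3 digits = 0, minutes = 43.62016; 0 + 43.62016/60 = 0.727003
  W ⇒ negate

1. 41.27623, -149.50234
2. -40.33130, -0.42133
3. 21.08774, 179.23715
4. 89.62443, -0.72700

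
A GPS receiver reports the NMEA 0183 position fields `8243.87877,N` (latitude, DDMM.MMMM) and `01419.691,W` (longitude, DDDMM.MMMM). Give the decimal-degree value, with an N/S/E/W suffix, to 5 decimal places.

82.73131° N, 14.32818° W

Lat: degrees = first 2 digits = 82, minutes = 43.87877; 82 + 43.87877/60 = 82.731313
Lon: split at 3 digits → 014° and 19.691′; 14 + 19.691/60 = 14.328183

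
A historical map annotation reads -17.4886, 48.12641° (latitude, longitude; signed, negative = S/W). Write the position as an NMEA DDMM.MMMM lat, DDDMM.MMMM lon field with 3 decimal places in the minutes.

Latitude is negative → S; |value| = 17.488600
Lat: 17° + 0.488600 × 60 = 17° 29.31600′
Lon: fractional part 0.126410 → 7.58460 minutes

1729.316,S / 04807.585,E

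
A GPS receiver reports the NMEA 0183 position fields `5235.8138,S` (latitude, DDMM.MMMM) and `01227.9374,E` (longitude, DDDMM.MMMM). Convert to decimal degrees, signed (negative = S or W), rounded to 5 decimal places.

-52.59690, 12.46562

φ: degrees = first 2 digits = 52, minutes = 35.8138; 52 + 35.8138/60 = 52.596897
S → negative
λ: split at 3 digits → 012° and 27.9374′; 12 + 27.9374/60 = 12.465623
E → positive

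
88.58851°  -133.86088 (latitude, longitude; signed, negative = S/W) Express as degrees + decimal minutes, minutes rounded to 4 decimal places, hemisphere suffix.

88° 35.3106′ N, 133° 51.6528′ W

Lat: 88° + 0.588510 × 60 = 88° 35.310600′
Longitude is negative → W; |value| = 133.860880
λ: minutes = (133.860880 − 133) × 60 = 51.652800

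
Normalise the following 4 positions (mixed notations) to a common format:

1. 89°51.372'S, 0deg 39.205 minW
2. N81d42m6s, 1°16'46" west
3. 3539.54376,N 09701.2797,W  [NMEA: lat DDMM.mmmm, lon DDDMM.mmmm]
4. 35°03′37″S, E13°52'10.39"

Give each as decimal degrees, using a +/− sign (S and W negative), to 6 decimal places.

1. -89.856200, -0.653417
2. 81.701667, -1.279444
3. 35.659063, -97.021328
4. -35.060278, 13.869553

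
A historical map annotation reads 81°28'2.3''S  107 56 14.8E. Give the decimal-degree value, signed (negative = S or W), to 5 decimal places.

-81.46731, 107.93744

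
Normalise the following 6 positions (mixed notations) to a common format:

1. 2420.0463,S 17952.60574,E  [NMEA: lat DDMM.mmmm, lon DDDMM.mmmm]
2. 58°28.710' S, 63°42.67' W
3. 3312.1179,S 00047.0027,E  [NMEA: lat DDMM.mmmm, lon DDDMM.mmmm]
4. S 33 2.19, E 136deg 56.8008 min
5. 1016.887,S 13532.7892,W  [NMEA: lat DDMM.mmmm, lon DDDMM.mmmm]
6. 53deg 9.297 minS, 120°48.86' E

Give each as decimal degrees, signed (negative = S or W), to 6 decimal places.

1. -24.334105, 179.876762
2. -58.478500, -63.711167
3. -33.201965, 0.783378
4. -33.036500, 136.946680
5. -10.281450, -135.546487
6. -53.154950, 120.814333

Point 1:
  Lat: degrees = first 2 digits = 24, minutes = 20.0463; 24 + 20.0463/60 = 24.3341050
  S → negative
  λ: split at 3 digits → 179° and 52.60574′; 179 + 52.60574/60 = 179.8767623
  E ⇒ keep positive
Point 2:
  Lat: 58 + 28.71/60 = 58.4785000
  hemisphere S, so the sign is −
  Lon: 42.67′ = 0.711167°; total 63.7111667
  W → negative
Point 3:
  Lat: split at 2 digits → 33° and 12.1179′; 33 + 12.1179/60 = 33.2019650
  S ⇒ negate
  Lon: degrees = first 3 digits = 0, minutes = 47.0027; 0 + 47.0027/60 = 0.7833783
  E → positive
Point 4:
  φ: 2.19′ = 0.036500°; total 33.0365000
  S → negative
  Lon: 136 + 56.8008/60 = 136.9466800
  E ⇒ keep positive
Point 5:
  φ: degrees = first 2 digits = 10, minutes = 16.887; 10 + 16.887/60 = 10.2814500
  S → negative
  Longitude: split at 3 digits → 135° and 32.7892′; 135 + 32.7892/60 = 135.5464867
  hemisphere W, so the sign is −
Point 6:
  Latitude: 53 + 9.297/60 = 53.1549500
  S → negative
  Lon: 48.86′ = 0.814333°; total 120.8143333
  E ⇒ keep positive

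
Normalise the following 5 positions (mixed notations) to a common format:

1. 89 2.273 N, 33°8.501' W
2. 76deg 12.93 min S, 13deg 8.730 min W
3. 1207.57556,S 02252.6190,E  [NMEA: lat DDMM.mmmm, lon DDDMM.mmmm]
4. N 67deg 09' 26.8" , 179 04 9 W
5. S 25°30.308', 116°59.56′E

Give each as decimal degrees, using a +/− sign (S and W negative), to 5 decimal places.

Point 1:
  φ: 89 + 2.273/60 = 89.037883
  N → positive
  Longitude: 33 + 8.501/60 = 33.141683
  hemisphere W, so the sign is −
Point 2:
  Latitude: 76 + 12.93/60 = 76.215500
  S → negative
  Lon: 13 + 8.73/60 = 13.145500
  W → negative
Point 3:
  φ: degrees = first 2 digits = 12, minutes = 7.57556; 12 + 7.57556/60 = 12.126259
  S → negative
  Longitude: degrees = first 3 digits = 22, minutes = 52.619; 22 + 52.619/60 = 22.876983
  E ⇒ keep positive
Point 4:
  Lat: 9′ + 26.8″ = 9.44667′; 67 + 9.44667/60 = 67.157444
  N ⇒ keep positive
  Longitude: 179 + 4/60 + 9/3600 = 179.069167
  W ⇒ negate
Point 5:
  φ: 25 + 30.308/60 = 25.505133
  S → negative
  λ: 59.56′ = 0.992667°; total 116.992667
  E ⇒ keep positive

1. 89.03788, -33.14168
2. -76.21550, -13.14550
3. -12.12626, 22.87698
4. 67.15744, -179.06917
5. -25.50513, 116.99267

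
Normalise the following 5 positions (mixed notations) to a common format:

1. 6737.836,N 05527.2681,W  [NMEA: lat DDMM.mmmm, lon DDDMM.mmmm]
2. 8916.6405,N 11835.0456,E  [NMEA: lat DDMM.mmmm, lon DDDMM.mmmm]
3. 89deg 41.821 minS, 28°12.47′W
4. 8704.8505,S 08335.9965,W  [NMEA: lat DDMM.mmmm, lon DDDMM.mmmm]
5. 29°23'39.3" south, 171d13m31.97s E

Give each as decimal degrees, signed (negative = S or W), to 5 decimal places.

Point 1:
  Lat: split at 2 digits → 67° and 37.836′; 67 + 37.836/60 = 67.630600
  N ⇒ keep positive
  λ: split at 3 digits → 055° and 27.2681′; 55 + 27.2681/60 = 55.454468
  hemisphere W, so the sign is −
Point 2:
  Lat: split at 2 digits → 89° and 16.6405′; 89 + 16.6405/60 = 89.277342
  N → positive
  Lon: split at 3 digits → 118° and 35.0456′; 118 + 35.0456/60 = 118.584093
  E → positive
Point 3:
  φ: 89 + 41.821/60 = 89.697017
  hemisphere S, so the sign is −
  Longitude: 12.47′ = 0.207833°; total 28.207833
  W → negative
Point 4:
  Lat: degrees = first 2 digits = 87, minutes = 4.8505; 87 + 4.8505/60 = 87.080842
  S → negative
  Lon: degrees = first 3 digits = 83, minutes = 35.9965; 83 + 35.9965/60 = 83.599942
  W ⇒ negate
Point 5:
  Latitude: 29° + 23/60 + 39.3/3600 = 29 + 0.383333 + 0.010917 = 29.394250
  hemisphere S, so the sign is −
  λ: 171° + 13/60 + 31.97/3600 = 171 + 0.216667 + 0.008881 = 171.225547
  E → positive

1. 67.63060, -55.45447
2. 89.27734, 118.58409
3. -89.69702, -28.20783
4. -87.08084, -83.59994
5. -29.39425, 171.22555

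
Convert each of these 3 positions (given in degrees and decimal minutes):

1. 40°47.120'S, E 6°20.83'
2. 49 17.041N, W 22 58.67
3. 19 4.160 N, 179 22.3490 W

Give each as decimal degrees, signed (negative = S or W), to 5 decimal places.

1. -40.78533, 6.34717
2. 49.28402, -22.97783
3. 19.06933, -179.37248

Point 1:
  Latitude: 47.12′ = 0.785333°; total 40.785333
  S ⇒ negate
  Lon: 20.83′ = 0.347167°; total 6.347167
  E → positive
Point 2:
  Latitude: 17.041′ = 0.284017°; total 49.284017
  N → positive
  λ: 58.67′ = 0.977833°; total 22.977833
  W → negative
Point 3:
  Latitude: 4.16′ = 0.069333°; total 19.069333
  N ⇒ keep positive
  Lon: 22.349′ = 0.372483°; total 179.372483
  W ⇒ negate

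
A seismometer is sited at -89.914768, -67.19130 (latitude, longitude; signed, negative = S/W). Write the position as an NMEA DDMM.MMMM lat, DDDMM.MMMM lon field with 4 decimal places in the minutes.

Latitude is negative → S; |value| = 89.914768
Latitude: minutes = (89.914768 − 89) × 60 = 54.886080
Longitude is negative → W; |value| = 67.191300
Lon: fractional part 0.191300 → 11.478000 minutes

8954.8861,S / 06711.4780,W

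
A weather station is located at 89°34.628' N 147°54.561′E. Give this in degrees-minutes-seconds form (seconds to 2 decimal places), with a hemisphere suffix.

89°34′37.68″ N, 147°54′33.66″ E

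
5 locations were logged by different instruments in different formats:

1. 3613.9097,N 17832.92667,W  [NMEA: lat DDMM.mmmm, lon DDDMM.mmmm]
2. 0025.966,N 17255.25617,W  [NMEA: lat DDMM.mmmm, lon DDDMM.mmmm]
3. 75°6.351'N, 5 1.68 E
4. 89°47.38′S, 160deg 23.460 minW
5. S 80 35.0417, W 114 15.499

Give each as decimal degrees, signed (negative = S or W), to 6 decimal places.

1. 36.231828, -178.548778
2. 0.432767, -172.920936
3. 75.105850, 5.028000
4. -89.789667, -160.391000
5. -80.584028, -114.258317

Point 1:
  φ: degrees = first 2 digits = 36, minutes = 13.9097; 36 + 13.9097/60 = 36.2318283
  N ⇒ keep positive
  Lon: split at 3 digits → 178° and 32.92667′; 178 + 32.92667/60 = 178.5487778
  W ⇒ negate
Point 2:
  Lat: split at 2 digits → 00° and 25.966′; 0 + 25.966/60 = 0.4327667
  N ⇒ keep positive
  λ: degrees = first 3 digits = 172, minutes = 55.25617; 172 + 55.25617/60 = 172.9209362
  hemisphere W, so the sign is −
Point 3:
  Latitude: 75 + 6.351/60 = 75.1058500
  N ⇒ keep positive
  Lon: 1.68′ = 0.028000°; total 5.0280000
  E → positive
Point 4:
  Latitude: 89 + 47.38/60 = 89.7896667
  S → negative
  Lon: 160 + 23.46/60 = 160.3910000
  W ⇒ negate
Point 5:
  φ: 35.0417′ = 0.584028°; total 80.5840283
  hemisphere S, so the sign is −
  λ: 114 + 15.499/60 = 114.2583167
  W ⇒ negate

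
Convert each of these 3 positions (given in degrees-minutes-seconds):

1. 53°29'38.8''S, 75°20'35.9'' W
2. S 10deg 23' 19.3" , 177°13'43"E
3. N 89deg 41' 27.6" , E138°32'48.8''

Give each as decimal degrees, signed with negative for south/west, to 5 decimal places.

1. -53.49411, -75.34331
2. -10.38869, 177.22861
3. 89.69100, 138.54689

Point 1:
  Latitude: 29′ + 38.8″ = 29.64667′; 53 + 29.64667/60 = 53.494111
  S ⇒ negate
  Lon: 75° + 20/60 + 35.9/3600 = 75 + 0.333333 + 0.009972 = 75.343306
  W ⇒ negate
Point 2:
  φ: 10° + 23/60 + 19.3/3600 = 10 + 0.383333 + 0.005361 = 10.388694
  S ⇒ negate
  Longitude: 13′ + 43″ = 13.71667′; 177 + 13.71667/60 = 177.228611
  E ⇒ keep positive
Point 3:
  φ: 89 + 41/60 + 27.6/3600 = 89.691000
  N ⇒ keep positive
  Longitude: 32′ + 48.8″ = 32.81333′; 138 + 32.81333/60 = 138.546889
  E → positive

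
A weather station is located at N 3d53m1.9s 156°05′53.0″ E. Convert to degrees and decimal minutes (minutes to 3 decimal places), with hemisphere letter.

φ: 53 + 1.9/60 = 53.03167′
λ: seconds/60 = 0.88333; minutes = 5 + 0.88333 = 5.88333

3° 53.032′ N, 156° 5.883′ E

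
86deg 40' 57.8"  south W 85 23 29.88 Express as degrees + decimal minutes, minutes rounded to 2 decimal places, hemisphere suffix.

86° 40.96′ S, 85° 23.50′ W

φ: seconds/60 = 0.96333; minutes = 40 + 0.96333 = 40.9633
Longitude: seconds/60 = 0.49800; minutes = 23 + 0.49800 = 23.4980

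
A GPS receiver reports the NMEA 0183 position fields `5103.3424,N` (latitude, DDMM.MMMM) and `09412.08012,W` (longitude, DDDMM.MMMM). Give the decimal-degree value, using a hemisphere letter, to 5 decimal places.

Latitude: split at 2 digits → 51° and 3.3424′; 51 + 3.3424/60 = 51.055707
Longitude: degrees = first 3 digits = 94, minutes = 12.08012; 94 + 12.08012/60 = 94.201335

51.05571° N, 94.20134° W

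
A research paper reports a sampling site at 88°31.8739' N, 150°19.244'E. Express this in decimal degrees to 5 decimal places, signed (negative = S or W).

φ: 88 + 31.8739/60 = 88.531232
N → positive
λ: 19.244′ = 0.320733°; total 150.320733
E → positive

88.53123, 150.32073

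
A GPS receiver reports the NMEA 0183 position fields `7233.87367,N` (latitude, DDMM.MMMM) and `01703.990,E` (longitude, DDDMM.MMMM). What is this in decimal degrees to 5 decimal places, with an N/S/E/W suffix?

72.56456° N, 17.06650° E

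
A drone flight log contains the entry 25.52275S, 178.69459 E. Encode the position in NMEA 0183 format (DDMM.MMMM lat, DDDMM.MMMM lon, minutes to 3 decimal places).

Latitude: fractional part 0.522750 → 31.36500 minutes
Longitude: minutes = (178.694590 − 178) × 60 = 41.67540

2531.365,S / 17841.675,E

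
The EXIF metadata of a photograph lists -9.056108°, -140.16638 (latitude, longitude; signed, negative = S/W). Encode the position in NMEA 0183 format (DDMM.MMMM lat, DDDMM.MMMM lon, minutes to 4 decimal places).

Latitude is negative → S; |value| = 9.056108
Lat: fractional part 0.056108 → 3.366480 minutes
Longitude is negative → W; |value| = 140.166380
Longitude: 140° + 0.166380 × 60 = 140° 9.982800′

0903.3665,S / 14009.9828,W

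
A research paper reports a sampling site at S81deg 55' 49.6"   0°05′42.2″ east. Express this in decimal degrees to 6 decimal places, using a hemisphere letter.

Lat: 81 + 55/60 + 49.6/3600 = 81.9304444
λ: 0° + 5/60 + 42.2/3600 = 0 + 0.083333 + 0.011722 = 0.0950556

81.930444° S, 0.095056° E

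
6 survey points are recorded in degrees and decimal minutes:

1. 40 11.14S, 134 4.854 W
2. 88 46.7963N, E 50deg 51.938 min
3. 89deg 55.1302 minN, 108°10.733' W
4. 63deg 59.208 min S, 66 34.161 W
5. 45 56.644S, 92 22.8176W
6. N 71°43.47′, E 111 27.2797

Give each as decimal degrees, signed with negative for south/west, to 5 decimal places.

1. -40.18567, -134.08090
2. 88.77994, 50.86563
3. 89.91884, -108.17888
4. -63.98680, -66.56935
5. -45.94407, -92.38029
6. 71.72450, 111.45466

Point 1:
  Lat: 11.14′ = 0.185667°; total 40.185667
  S → negative
  Lon: 4.854′ = 0.080900°; total 134.080900
  W ⇒ negate
Point 2:
  Lat: 46.7963′ = 0.779938°; total 88.779938
  N ⇒ keep positive
  λ: 50 + 51.938/60 = 50.865633
  E ⇒ keep positive
Point 3:
  Lat: 55.1302′ = 0.918837°; total 89.918837
  N → positive
  λ: 108 + 10.733/60 = 108.178883
  W ⇒ negate
Point 4:
  Lat: 63 + 59.208/60 = 63.986800
  S ⇒ negate
  Longitude: 66 + 34.161/60 = 66.569350
  W ⇒ negate
Point 5:
  φ: 45 + 56.644/60 = 45.944067
  hemisphere S, so the sign is −
  Lon: 22.8176′ = 0.380293°; total 92.380293
  W ⇒ negate
Point 6:
  Lat: 71 + 43.47/60 = 71.724500
  N ⇒ keep positive
  Longitude: 111 + 27.2797/60 = 111.454662
  E ⇒ keep positive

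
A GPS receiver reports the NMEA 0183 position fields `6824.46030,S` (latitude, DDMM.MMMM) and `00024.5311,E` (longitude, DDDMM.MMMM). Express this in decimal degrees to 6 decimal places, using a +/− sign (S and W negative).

-68.407672, 0.408852

Lat: degrees = first 2 digits = 68, minutes = 24.4603; 68 + 24.4603/60 = 68.4076717
S ⇒ negate
Longitude: split at 3 digits → 000° and 24.5311′; 0 + 24.5311/60 = 0.4088517
E ⇒ keep positive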